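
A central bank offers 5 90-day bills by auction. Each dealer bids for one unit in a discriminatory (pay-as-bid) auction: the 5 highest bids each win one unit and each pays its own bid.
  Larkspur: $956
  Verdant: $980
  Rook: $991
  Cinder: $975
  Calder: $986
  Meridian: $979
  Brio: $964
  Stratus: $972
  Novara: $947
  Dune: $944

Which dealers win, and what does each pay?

Bids ranked high→low: 991 (Rook), 986 (Calder), 980 (Verdant), 979 (Meridian), 975 (Cinder), 972 (Stratus), 964 (Brio), …
Top 5: Rook, Calder, Verdant, Meridian, Cinder.
Each winner pays its own bid: Rook $991, Calder $986, Verdant $980, Meridian $979, Cinder $975.

Rook $991, Calder $986, Verdant $980, Meridian $979, Cinder $975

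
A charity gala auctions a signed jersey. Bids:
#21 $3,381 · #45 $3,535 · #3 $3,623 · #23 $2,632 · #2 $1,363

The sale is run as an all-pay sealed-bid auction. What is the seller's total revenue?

All-pay sealed-bid auction: the highest bidder wins the item, but every bidder pays their own bid.
Sorting bids: 3,623 (#3) > 3,535 (#45) > 3,381 (#21) > 2,632 (#23) > 1,363 (#2)
#3 wins with the top bid; all bids are sunk regardless.
Every bidder forfeits their bid regardless of winning.
Revenue = 3,381 + 3,535 + 3,623 + 2,632 + 1,363 = $14,534.

Total revenue: $14,534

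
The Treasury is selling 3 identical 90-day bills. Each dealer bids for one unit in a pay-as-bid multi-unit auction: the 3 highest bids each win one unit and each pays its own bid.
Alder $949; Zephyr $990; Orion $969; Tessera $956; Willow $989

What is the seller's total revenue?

Bids ranked high→low: 990 (Zephyr), 989 (Willow), 969 (Orion), 956 (Tessera), 949 (Alder)
The 3 highest are Zephyr, Willow, Orion.
Total revenue = 990 + 989 + 969 = $2,948.

Total revenue: $2,948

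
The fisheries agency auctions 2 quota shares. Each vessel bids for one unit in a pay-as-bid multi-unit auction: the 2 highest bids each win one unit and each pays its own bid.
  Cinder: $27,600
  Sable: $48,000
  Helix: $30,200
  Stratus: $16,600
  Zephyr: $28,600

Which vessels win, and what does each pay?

Sable $48,000, Helix $30,200

Sorting: 48,000 (Sable), 30,200 (Helix), 28,600 (Zephyr), 27,600 (Cinder), …
Top 2: Sable, Helix.
Each winner pays its own bid: Sable $48,000, Helix $30,200.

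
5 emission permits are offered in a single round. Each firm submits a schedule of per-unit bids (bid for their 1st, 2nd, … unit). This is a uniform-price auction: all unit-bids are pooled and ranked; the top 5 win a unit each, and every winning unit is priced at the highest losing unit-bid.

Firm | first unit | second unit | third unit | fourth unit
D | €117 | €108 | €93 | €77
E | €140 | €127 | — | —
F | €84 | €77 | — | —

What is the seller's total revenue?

Total revenue: €420

Merging the schedules and taking the best 5: 140 (E-1), 127 (E-2), 117 (D-1), 108 (D-2), 93 (D-3)
First bid not allocated: €84.
Allocation: D 3, E 2. Every unit priced at €84.
Revenue = 5 × 84 = €420.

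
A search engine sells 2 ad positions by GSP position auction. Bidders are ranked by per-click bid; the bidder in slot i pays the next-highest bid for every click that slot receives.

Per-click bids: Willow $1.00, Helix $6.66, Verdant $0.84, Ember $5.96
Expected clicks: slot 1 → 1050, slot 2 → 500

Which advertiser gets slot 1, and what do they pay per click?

Ranked by bid: $6.66 (Helix) > $5.96 (Ember) > $1.00 (Willow) > …
Slot 1 goes to the first-ranked bidder, Helix, who pays the next bid down: $5.96/click.

Helix; $5.96 per click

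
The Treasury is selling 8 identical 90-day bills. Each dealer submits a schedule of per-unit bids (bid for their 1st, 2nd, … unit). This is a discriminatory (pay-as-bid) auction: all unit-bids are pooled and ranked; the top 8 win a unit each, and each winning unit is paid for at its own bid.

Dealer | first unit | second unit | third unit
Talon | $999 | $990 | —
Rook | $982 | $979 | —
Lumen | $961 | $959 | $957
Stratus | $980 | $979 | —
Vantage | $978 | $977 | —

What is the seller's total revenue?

All unit-bids, highest first — top 8: 999 (Talon-1), 990 (Talon-2), 982 (Rook-1), 980 (Stratus-1), 979 (Rook-2), 979 (Stratus-2), 978 (Vantage-1), 977 (Vantage-2)
Next rejected bid: $961 (not a price — pay-as-bid).
Each winning unit pays its own bid.
Revenue = 999 + 990 + 982 + 980 + 979 + 979 + 978 + 977 = $7,864.

Total revenue: $7,864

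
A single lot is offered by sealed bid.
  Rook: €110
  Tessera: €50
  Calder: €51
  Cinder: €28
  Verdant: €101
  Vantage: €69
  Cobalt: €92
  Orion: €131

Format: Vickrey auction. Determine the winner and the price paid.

Bids ranked: 131 (Orion) > 110 (Rook) > 101 (Verdant) > 92 (Cobalt) > 69 (Vantage) > 51 (Calder) > …
Second-price: Orion pays Rook's bid of €110.

Orion pays €110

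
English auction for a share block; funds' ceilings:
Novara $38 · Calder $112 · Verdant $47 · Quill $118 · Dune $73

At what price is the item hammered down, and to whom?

Quill wins at $112

Limits in order: 118 (Quill) > 112 (Calder) > 73 (Dune) > 47 (Verdant) > 38 (Novara)
Bidding ends when Calder exits at $112; Quill takes it.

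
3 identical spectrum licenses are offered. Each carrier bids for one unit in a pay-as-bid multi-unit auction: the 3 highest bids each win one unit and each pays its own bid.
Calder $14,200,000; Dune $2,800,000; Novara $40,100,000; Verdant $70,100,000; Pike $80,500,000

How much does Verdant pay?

Bids ranked high→low: 80,500,000 (Pike), 70,100,000 (Verdant), 40,100,000 (Novara), 14,200,000 (Calder), 2,800,000 (Dune)
The 3 highest are Pike, Verdant, Novara.
Verdant wins → own bid $70,100,000.

Verdant pays $70,100,000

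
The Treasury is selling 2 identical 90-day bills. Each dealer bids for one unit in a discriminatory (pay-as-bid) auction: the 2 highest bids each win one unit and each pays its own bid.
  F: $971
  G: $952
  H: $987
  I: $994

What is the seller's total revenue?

Total revenue: $1,981

Sorting: 994 (I), 987 (H), 971 (F), 952 (G)
Winners (2 units): I, H.
Total revenue = 994 + 987 = $1,981.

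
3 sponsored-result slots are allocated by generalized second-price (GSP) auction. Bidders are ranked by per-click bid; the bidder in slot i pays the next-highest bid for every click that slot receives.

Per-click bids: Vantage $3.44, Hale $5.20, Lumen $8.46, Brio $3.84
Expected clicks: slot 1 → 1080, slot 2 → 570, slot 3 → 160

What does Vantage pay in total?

Vantage pays $0.00

Per-click bids in order: $8.46 (Lumen) > $5.20 (Hale) > $3.84 (Brio) > $3.44 (Vantage)
Vantage ranks below slot 3 → no slot, pays nothing.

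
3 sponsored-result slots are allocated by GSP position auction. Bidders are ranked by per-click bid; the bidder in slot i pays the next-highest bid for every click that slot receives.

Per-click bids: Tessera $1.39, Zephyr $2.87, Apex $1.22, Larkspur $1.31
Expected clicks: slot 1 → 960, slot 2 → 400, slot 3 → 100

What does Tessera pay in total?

Tessera pays $524.00

Sorting advertisers: $2.87 (Zephyr) > $1.39 (Tessera) > $1.31 (Larkspur) > $1.22 (Apex)
Tessera holds slot 2 → pays next bid $1.31 × 400 clicks = $524.00.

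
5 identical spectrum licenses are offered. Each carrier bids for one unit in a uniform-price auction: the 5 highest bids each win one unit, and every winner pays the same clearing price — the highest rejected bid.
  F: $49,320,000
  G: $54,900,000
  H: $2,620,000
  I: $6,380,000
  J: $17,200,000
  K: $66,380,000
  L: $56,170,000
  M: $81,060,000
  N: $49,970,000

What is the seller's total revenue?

Total revenue: $246,600,000

Bids ranked high→low: 81,060,000 (M), 66,380,000 (K), 56,170,000 (L), 54,900,000 (G), 49,970,000 (N), 49,320,000 (F), 17,200,000 (J), …
Top 5: M, K, L, G, N.
Clearing price = highest rejected bid = $49,320,000.
Total revenue = 5 × $49,320,000 = $246,600,000.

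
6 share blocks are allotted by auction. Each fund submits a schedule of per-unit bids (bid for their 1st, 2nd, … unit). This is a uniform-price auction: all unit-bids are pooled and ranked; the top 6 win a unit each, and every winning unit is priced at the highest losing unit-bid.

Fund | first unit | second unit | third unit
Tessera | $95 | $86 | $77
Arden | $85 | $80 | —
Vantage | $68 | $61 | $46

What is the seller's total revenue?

Merging the schedules and taking the best 6: 95 (Tessera-1), 86 (Tessera-2), 85 (Arden-1), 80 (Arden-2), 77 (Tessera-3), 68 (Vantage-1)
Highest rejected unit-bid = $61.
Allocation: Arden 2, Tessera 3, Vantage 1. Every unit priced at $61.
Revenue = 6 × 61 = $366.

Total revenue: $366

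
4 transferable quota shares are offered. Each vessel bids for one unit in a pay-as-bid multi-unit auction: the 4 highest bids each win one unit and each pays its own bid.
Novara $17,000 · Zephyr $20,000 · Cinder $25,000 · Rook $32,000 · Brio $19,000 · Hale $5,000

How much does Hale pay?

Sorting: 32,000 (Rook), 25,000 (Cinder), 20,000 (Zephyr), 19,000 (Brio), 17,000 (Novara), 5,000 (Hale)
Top 4: Rook, Cinder, Zephyr, Brio.
Hale does not win → $0.

Hale pays $0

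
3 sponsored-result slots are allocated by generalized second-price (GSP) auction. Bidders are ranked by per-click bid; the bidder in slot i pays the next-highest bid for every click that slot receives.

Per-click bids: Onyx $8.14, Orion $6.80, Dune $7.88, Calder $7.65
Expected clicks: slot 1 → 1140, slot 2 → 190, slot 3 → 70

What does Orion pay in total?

Ranked by bid: $8.14 (Onyx) > $7.88 (Dune) > $7.65 (Calder) > $6.80 (Orion)
Orion ranks below slot 3 → no slot, pays nothing.

Orion pays $0.00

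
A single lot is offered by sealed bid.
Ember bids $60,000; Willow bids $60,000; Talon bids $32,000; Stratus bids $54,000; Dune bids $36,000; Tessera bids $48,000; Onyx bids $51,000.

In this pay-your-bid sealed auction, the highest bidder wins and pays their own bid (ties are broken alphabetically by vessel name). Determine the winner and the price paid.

Bids in order: 60,000 (Ember) > 60,000 (Willow) > 54,000 (Stratus) > 51,000 (Onyx) > 48,000 (Tessera) > 36,000 (Dune) > …
Tie at $60,000 → Ember wins by tie-break.
Ember is highest → pays own bid, $60,000.

Ember pays $60,000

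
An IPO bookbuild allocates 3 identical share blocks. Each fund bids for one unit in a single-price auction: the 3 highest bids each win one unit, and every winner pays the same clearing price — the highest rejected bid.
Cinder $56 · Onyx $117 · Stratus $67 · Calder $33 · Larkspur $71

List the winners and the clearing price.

Sorting: 117 (Onyx), 71 (Larkspur), 67 (Stratus), 56 (Cinder), 33 (Calder)
Winners (3 units): Onyx, Larkspur, Stratus.
Highest unsuccessful bid: $56 → clearing price.

Onyx, Larkspur, Stratus; each pays $56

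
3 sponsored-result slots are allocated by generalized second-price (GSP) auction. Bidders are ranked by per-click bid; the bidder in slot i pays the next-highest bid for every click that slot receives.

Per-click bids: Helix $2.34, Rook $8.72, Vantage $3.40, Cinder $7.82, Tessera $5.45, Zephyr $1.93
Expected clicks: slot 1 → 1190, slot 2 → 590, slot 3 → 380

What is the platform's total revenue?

Total revenue: $13813.30

Per-click bids in order: $8.72 (Rook) > $7.82 (Cinder) > $5.45 (Tessera) > $3.40 (Vantage) > …
Slot 1: Rook pays $7.82 × 1190 = $9305.80
Slot 2: Cinder pays $5.45 × 590 = $3215.50
Slot 3: Tessera pays $3.40 × 380 = $1292.00
Total = $13813.30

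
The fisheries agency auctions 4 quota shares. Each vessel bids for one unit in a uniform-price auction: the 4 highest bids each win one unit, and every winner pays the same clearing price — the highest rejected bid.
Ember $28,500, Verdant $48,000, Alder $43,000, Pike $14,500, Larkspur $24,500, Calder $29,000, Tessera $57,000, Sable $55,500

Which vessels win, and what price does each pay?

Tessera, Sable, Verdant, Alder; each pays $29,000

Bids ranked high→low: 57,000 (Tessera), 55,500 (Sable), 48,000 (Verdant), 43,000 (Alder), 29,000 (Calder), 28,500 (Ember), …
The 4 highest are Tessera, Sable, Verdant, Alder.
Highest unsuccessful bid: $29,000 → clearing price.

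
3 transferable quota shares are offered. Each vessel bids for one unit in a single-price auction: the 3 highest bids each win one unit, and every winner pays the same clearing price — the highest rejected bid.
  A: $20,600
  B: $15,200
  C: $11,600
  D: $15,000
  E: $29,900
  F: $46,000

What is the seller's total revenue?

Total revenue: $45,600

Bids ranked high→low: 46,000 (F), 29,900 (E), 20,600 (A), 15,200 (B), 15,000 (D), …
Winners (3 units): F, E, A.
Highest unsuccessful bid: $15,200 → clearing price.
Total revenue = 3 × $15,200 = $45,600.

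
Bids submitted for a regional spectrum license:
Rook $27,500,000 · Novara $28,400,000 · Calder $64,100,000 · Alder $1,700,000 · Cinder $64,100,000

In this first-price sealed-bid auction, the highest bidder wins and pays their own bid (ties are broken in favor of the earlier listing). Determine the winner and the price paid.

Bids in order: 64,100,000 (Calder) > 64,100,000 (Cinder) > 28,400,000 (Novara) > 27,500,000 (Rook) > 1,700,000 (Alder)
Tie at $64,100,000 → Calder wins by tie-break.
First-price: Calder pays what they bid, $64,100,000.

Calder pays $64,100,000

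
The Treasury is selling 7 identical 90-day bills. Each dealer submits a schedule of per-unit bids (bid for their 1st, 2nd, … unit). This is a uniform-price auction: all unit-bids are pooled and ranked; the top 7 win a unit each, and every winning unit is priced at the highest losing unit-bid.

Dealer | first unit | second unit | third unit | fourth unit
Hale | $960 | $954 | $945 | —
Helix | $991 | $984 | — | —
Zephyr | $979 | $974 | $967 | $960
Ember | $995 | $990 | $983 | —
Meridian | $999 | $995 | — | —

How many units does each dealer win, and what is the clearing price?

Merging the schedules and taking the best 7: 999 (Meridian-1), 995 (Ember-1), 995 (Meridian-2), 991 (Helix-1), 990 (Ember-2), 984 (Helix-2), 983 (Ember-3)
The (k+1)-th unit-bid is $979.
Allocation: Ember 3, Helix 2, Meridian 2.

Ember 3, Helix 2, Meridian 2; clearing price $979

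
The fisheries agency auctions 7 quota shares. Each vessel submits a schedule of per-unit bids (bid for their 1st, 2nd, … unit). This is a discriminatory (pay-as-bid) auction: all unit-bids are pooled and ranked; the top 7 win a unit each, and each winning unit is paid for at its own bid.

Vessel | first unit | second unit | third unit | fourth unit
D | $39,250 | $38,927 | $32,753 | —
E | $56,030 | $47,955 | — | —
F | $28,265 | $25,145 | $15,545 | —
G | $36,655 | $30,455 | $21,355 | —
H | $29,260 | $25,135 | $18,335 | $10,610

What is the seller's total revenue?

Total revenue: $282,025

All unit-bids, highest first — top 7: 56,030 (E-1), 47,955 (E-2), 39,250 (D-1), 38,927 (D-2), 36,655 (G-1), 32,753 (D-3), 30,455 (G-2)
Next rejected bid: $29,260 (not a price — pay-as-bid).
Each winning unit pays its own bid.
Revenue = 56,030 + 47,955 + 39,250 + 38,927 + 36,655 + 32,753 + 30,455 = $282,025.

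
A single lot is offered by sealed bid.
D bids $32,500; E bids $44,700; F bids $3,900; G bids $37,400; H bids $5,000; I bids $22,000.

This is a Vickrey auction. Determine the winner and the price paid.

Vickrey auction: the highest bidder wins and pays the second-highest bid.
Sorting bids: 44,700 (E) > 37,400 (G) > 32,500 (D) > 22,000 (I) > 5,000 (H) > 3,900 (F)
E is highest; pays the second-highest bid, $37,400.

E pays $37,400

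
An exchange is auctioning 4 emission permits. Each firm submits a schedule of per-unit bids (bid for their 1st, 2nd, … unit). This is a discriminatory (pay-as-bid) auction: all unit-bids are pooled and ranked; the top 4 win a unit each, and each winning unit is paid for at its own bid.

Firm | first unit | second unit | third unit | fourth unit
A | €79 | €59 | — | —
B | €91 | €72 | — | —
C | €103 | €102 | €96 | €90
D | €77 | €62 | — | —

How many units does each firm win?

Pooled unit-bids ranked (top 4): 103 (C-1), 102 (C-2), 96 (C-3), 91 (B-1)
Next rejected bid: €90 (not a price — pay-as-bid).
Allocation: B 1, C 3.

B 1, C 3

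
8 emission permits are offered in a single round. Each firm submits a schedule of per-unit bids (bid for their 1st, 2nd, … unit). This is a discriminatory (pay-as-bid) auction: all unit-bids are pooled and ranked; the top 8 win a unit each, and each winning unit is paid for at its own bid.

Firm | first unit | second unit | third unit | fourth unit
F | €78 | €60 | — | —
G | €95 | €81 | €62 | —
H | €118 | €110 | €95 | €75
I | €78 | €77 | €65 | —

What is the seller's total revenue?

Total revenue: €732

Pooled unit-bids ranked (top 8): 118 (H-1), 110 (H-2), 95 (G-1), 95 (H-3), 81 (G-2), 78 (F-1), 78 (I-1), 77 (I-2)
Next rejected bid: €75 (not a price — pay-as-bid).
Each winning unit pays its own bid.
Revenue = 118 + 110 + 95 + 95 + 81 + 78 + 78 + 77 = €732.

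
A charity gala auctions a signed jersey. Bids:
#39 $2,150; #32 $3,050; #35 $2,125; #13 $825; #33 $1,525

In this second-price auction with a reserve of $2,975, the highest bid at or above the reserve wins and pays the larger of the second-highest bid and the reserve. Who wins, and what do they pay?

Second-price auction with a reserve of $2,975: the highest bid at or above the reserve wins and pays the larger of the second-highest bid and the reserve.
Sorting bids: 3,050 (#32) > 2,150 (#39) > 2,125 (#35) > 1,525 (#33) > 825 (#13)
#32 has the top bid at or above the reserve ($3,050).
Second-highest bid $2,150 is below the reserve $2,975, so the reserve binds → payment $2,975.

#32 pays $2,975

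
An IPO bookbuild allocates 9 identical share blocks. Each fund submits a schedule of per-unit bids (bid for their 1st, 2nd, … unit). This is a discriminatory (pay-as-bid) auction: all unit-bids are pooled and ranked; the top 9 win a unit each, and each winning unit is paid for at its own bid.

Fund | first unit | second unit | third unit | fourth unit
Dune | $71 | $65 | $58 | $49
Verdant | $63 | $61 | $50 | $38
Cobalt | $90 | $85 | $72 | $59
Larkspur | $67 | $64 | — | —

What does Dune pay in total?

Dune pays $136

Merging the schedules and taking the best 9: 90 (Cobalt-1), 85 (Cobalt-2), 72 (Cobalt-3), 71 (Dune-1), 67 (Larkspur-1), 65 (Dune-2), 64 (Larkspur-2), 63 (Verdant-1), 61 (Verdant-2)
Next rejected bid: $59 (not a price — pay-as-bid).
Dune's winning unit-bids: 71 + 65 = $136.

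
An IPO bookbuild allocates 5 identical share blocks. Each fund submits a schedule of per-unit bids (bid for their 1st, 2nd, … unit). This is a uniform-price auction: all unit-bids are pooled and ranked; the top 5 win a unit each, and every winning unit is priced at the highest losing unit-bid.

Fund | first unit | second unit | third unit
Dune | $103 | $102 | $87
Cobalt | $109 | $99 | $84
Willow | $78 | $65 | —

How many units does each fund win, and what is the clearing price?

Cobalt 2, Dune 3; clearing price $84

All unit-bids, highest first — top 5: 109 (Cobalt-1), 103 (Dune-1), 102 (Dune-2), 99 (Cobalt-2), 87 (Dune-3)
Highest rejected unit-bid = $84.
Allocation: Cobalt 2, Dune 3.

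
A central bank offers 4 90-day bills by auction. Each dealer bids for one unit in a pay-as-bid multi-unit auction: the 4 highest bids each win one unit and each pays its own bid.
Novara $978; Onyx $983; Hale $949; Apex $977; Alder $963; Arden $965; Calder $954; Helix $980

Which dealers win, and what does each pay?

Onyx $983, Helix $980, Novara $978, Apex $977

Sorting: 983 (Onyx), 980 (Helix), 978 (Novara), 977 (Apex), 965 (Arden), 963 (Alder), …
Top 4: Onyx, Helix, Novara, Apex.
Each winner pays its own bid: Onyx $983, Helix $980, Novara $978, Apex $977.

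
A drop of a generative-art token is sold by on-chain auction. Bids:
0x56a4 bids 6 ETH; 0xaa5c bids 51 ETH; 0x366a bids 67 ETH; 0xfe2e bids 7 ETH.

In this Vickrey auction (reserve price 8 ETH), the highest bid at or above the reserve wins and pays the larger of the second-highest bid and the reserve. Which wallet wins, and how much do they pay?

0x366a pays 51 ETH

Bids ranked: 67 (0x366a) > 51 (0xaa5c) > 7 (0xfe2e) > 6 (0x56a4)
0x366a has the top bid at or above the reserve (67 ETH).
Second-highest bid 51 ETH exceeds the reserve 8 ETH → payment 51 ETH.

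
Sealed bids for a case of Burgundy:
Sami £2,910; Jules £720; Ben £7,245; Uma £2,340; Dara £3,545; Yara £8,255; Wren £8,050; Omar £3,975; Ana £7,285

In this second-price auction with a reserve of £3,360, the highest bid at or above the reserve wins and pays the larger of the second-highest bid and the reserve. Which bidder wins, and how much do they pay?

Bids in order: 8,255 (Yara) > 8,050 (Wren) > 7,285 (Ana) > 7,245 (Ben) > 3,975 (Omar) > 3,545 (Dara) > …
Yara has the top bid at or above the reserve (£8,255).
max(second-highest £8,050, reserve £3,360) = £8,050; the reserve does not bind.

Yara pays £8,050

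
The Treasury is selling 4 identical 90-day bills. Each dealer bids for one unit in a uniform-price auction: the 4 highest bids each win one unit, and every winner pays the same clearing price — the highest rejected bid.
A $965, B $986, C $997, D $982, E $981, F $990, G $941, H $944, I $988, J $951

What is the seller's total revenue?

Ordering the bids: 997 (C), 990 (F), 988 (I), 986 (B), 982 (D), 981 (E), …
Winners (4 units): C, F, I, B.
Clearing price = highest rejected bid = $982.
Total revenue = 4 × $982 = $3,928.

Total revenue: $3,928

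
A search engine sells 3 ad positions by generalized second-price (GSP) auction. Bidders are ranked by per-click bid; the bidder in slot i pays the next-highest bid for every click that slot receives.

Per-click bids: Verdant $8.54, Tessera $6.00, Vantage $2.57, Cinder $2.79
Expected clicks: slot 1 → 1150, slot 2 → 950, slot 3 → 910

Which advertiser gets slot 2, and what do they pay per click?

Tessera; $2.79 per click

Sorting advertisers: $8.54 (Verdant) > $6.00 (Tessera) > $2.79 (Cinder) > $2.57 (Vantage)
Slot 2 goes to the second-ranked bidder, Tessera, who pays the next bid down: $2.79/click.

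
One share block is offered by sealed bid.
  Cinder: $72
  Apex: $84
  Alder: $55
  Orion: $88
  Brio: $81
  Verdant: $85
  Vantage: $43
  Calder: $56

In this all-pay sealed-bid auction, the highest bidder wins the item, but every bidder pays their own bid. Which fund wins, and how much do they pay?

Orion pays $88

Bids in order: 88 (Orion) > 85 (Verdant) > 84 (Apex) > 81 (Brio) > 72 (Cinder) > 56 (Calder) > …
Orion is highest and takes the item; every bidder forfeits their bid.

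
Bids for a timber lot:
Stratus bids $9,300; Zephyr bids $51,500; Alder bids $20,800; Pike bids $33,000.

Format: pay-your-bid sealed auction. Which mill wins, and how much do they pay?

Zephyr pays $51,500

Bids ranked: 51,500 (Zephyr) > 33,000 (Pike) > 20,800 (Alder) > 9,300 (Stratus)
Zephyr is highest → pays own bid, $51,500.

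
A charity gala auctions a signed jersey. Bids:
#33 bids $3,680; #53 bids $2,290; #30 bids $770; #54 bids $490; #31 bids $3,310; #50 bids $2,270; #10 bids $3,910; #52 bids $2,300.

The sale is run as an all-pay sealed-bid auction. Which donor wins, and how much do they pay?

Bids in order: 3,910 (#10) > 3,680 (#33) > 3,310 (#31) > 2,300 (#52) > 2,290 (#53) > 2,270 (#50) > …
#10 wins with the top bid; all bids are sunk regardless.

#10 pays $3,910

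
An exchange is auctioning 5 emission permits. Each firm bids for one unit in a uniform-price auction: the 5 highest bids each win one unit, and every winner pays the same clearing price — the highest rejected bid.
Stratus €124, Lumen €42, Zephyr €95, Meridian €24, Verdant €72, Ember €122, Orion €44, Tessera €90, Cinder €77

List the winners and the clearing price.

Stratus, Ember, Zephyr, Tessera, Cinder; each pays €72

Ordering the bids: 124 (Stratus), 122 (Ember), 95 (Zephyr), 90 (Tessera), 77 (Cinder), 72 (Verdant), 44 (Orion), …
The 5 highest are Stratus, Ember, Zephyr, Tessera, Cinder.
Highest unsuccessful bid: €72 → clearing price.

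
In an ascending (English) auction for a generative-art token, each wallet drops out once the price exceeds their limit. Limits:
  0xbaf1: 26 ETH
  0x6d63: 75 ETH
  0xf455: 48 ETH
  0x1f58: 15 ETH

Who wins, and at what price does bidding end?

Limits in order: 75 (0x6d63) > 48 (0xf455) > 26 (0xbaf1) > 15 (0x1f58)
Once the price passes 48 ETH, only 0x6d63 is left; the hammer falls at 0xf455's limit of 48 ETH.

0x6d63 wins at 48 ETH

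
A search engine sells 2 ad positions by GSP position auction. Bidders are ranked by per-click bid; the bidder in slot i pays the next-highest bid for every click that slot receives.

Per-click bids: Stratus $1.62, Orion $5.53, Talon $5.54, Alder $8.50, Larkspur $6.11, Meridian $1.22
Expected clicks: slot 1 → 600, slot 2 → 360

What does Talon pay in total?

Ranked by bid: $8.50 (Alder) > $6.11 (Larkspur) > $5.54 (Talon) > …
Talon ranks below slot 2 → no slot, pays nothing.

Talon pays $0.00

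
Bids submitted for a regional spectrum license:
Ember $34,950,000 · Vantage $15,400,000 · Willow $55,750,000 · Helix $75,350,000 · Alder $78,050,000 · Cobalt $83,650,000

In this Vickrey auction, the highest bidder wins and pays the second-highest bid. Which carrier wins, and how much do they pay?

Vickrey auction: the highest bidder wins and pays the second-highest bid.
Bids in order: 83,650,000 (Cobalt) > 78,050,000 (Alder) > 75,350,000 (Helix) > 55,750,000 (Willow) > 34,950,000 (Ember) > 15,400,000 (Vantage)
Second-price: Cobalt pays Alder's bid of $78,050,000.

Cobalt pays $78,050,000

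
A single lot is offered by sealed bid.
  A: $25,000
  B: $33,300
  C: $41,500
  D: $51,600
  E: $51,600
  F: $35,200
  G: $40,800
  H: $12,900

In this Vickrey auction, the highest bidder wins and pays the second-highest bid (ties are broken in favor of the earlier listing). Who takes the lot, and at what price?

Bids in order: 51,600 (D) > 51,600 (E) > 41,500 (C) > 40,800 (G) > 35,200 (F) > 33,300 (B) > …
Tie at $51,600 → D wins by tie-break.
D wins with the highest bid; price is set by the runner-up at $51,600.

D pays $51,600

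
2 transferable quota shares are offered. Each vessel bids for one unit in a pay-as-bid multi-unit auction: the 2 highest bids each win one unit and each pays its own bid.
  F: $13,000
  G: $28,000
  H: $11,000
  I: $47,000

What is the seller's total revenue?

Bids ranked high→low: 47,000 (I), 28,000 (G), 13,000 (F), 11,000 (H)
The 2 highest are I, G.
Total revenue = 47,000 + 28,000 = $75,000.

Total revenue: $75,000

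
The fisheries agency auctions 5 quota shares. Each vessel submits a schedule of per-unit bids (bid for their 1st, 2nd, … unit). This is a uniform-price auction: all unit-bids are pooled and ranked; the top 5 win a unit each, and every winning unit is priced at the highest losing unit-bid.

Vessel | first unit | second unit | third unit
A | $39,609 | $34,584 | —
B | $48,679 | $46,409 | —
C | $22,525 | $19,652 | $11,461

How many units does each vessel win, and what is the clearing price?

Pooled unit-bids ranked (top 5): 48,679 (B-1), 46,409 (B-2), 39,609 (A-1), 34,584 (A-2), 22,525 (C-1)
First bid not allocated: $19,652.
Allocation: A 2, B 2, C 1.

A 2, B 2, C 1; clearing price $19,652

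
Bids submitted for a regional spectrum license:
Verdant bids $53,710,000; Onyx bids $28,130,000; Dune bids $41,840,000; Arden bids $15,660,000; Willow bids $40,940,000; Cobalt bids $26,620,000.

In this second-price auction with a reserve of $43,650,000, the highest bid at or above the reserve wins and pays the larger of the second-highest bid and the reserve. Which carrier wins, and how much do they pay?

Verdant pays $43,650,000

Bids in order: 53,710,000 (Verdant) > 41,840,000 (Dune) > 40,940,000 (Willow) > 28,130,000 (Onyx) > 26,620,000 (Cobalt) > 15,660,000 (Arden)
Highest eligible bid: Verdant at $53,710,000.
max(second-highest $41,840,000, reserve $43,650,000) = $43,650,000.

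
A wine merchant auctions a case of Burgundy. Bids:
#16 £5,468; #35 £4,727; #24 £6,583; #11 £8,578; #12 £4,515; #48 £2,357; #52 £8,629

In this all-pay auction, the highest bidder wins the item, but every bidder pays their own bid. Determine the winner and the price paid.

Sorting bids: 8,629 (#52) > 8,578 (#11) > 6,583 (#24) > 5,468 (#16) > 4,727 (#35) > 4,515 (#12) > …
#52 wins with the top bid; all bids are sunk regardless.

#52 pays £8,629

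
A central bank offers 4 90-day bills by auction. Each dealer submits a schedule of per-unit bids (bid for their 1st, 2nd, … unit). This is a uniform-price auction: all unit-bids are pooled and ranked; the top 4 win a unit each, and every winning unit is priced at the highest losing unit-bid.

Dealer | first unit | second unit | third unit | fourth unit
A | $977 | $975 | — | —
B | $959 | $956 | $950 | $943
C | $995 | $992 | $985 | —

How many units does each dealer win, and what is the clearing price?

All unit-bids, highest first — top 4: 995 (C-1), 992 (C-2), 985 (C-3), 977 (A-1)
The (k+1)-th unit-bid is $975.
Allocation: A 1, C 3.

A 1, C 3; clearing price $975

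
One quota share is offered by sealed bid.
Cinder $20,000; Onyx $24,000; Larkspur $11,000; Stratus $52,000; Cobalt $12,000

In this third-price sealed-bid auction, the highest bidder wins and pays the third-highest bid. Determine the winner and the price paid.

Bids in order: 52,000 (Stratus) > 24,000 (Onyx) > 20,000 (Cinder) > 12,000 (Cobalt) > 11,000 (Larkspur)
Stratus is highest; pays the third-highest bid, $20,000.

Stratus pays $20,000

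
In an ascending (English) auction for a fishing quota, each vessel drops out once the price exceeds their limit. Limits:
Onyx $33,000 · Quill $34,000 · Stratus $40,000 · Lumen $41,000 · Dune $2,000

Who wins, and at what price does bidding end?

Lumen wins at $40,000

Limits ranked: 41,000 (Lumen) > 40,000 (Stratus) > 34,000 (Quill) > 33,000 (Onyx) > 2,000 (Dune)
Once the price passes $40,000, only Lumen is left; the hammer falls at Stratus's limit of $40,000.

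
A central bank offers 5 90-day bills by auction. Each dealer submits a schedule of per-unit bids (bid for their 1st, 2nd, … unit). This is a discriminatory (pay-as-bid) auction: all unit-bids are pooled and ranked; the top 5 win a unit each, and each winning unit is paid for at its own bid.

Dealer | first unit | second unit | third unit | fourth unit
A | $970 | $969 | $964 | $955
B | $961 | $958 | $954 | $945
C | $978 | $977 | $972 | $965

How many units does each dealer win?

A 2, C 3

Merging the schedules and taking the best 5: 978 (C-1), 977 (C-2), 972 (C-3), 970 (A-1), 969 (A-2)
Next rejected bid: $965 (not a price — pay-as-bid).
Allocation: A 2, C 3.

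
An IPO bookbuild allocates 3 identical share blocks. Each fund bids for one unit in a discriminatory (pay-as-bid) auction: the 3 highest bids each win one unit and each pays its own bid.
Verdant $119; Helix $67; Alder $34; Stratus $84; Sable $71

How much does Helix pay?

Helix pays $0

Sorting: 119 (Verdant), 84 (Stratus), 71 (Sable), 67 (Helix), 34 (Alder)
Top 3: Verdant, Stratus, Sable.
Helix does not win → $0.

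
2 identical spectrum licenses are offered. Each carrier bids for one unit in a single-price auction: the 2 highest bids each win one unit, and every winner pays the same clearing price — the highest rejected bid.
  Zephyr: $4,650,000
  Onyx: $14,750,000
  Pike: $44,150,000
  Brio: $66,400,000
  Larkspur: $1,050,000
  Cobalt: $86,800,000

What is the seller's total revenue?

Sorting: 86,800,000 (Cobalt), 66,400,000 (Brio), 44,150,000 (Pike), 14,750,000 (Onyx), …
Top 2: Cobalt, Brio.
Clearing price = highest rejected bid = $44,150,000.
Total revenue = 2 × $44,150,000 = $88,300,000.

Total revenue: $88,300,000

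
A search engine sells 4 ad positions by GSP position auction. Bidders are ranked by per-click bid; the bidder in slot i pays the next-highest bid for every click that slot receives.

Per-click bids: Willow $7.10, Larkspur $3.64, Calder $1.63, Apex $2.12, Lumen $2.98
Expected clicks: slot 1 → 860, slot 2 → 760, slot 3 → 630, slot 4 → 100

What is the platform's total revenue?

Total revenue: $6893.80

Per-click bids in order: $7.10 (Willow) > $3.64 (Larkspur) > $2.98 (Lumen) > $2.12 (Apex) > $1.63 (Calder)
Slot 1: Willow pays $3.64 × 860 = $3130.40
Slot 2: Larkspur pays $2.98 × 760 = $2264.80
Slot 3: Lumen pays $2.12 × 630 = $1335.60
Slot 4: Apex pays $1.63 × 100 = $163.00
Total = $6893.80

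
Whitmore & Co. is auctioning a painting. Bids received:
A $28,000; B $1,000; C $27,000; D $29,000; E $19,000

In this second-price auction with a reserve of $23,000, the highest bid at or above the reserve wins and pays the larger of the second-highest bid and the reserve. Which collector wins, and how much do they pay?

D pays $28,000

Bids in order: 29,000 (D) > 28,000 (A) > 27,000 (C) > 19,000 (E) > 1,000 (B)
Highest eligible bid: D at $29,000.
Second-highest bid $28,000 exceeds the reserve $23,000 → payment $28,000.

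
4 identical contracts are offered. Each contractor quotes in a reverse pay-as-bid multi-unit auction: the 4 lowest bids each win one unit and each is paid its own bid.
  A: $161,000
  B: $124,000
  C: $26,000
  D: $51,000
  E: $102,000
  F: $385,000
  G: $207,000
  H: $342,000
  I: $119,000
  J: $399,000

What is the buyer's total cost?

Total cost: $298,000

Ordering the bids: 26,000 (C), 51,000 (D), 102,000 (E), 119,000 (I), 124,000 (B), 161,000 (A), …
The 4 lowest are C, D, E, I.
Total cost = 26,000 + 51,000 + 102,000 + 119,000 = $298,000.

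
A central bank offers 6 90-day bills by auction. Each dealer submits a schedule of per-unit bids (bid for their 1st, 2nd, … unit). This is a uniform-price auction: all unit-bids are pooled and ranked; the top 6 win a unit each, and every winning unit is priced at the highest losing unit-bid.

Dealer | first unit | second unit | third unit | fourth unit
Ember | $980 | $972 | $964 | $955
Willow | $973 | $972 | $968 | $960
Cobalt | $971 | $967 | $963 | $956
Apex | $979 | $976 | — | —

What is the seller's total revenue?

Total revenue: $5,826

Merging the schedules and taking the best 6: 980 (Ember-1), 979 (Apex-1), 976 (Apex-2), 973 (Willow-1), 972 (Ember-2), 972 (Willow-2)
Highest rejected unit-bid = $971.
Allocation: Apex 2, Ember 2, Willow 2. Every unit priced at $971.
Revenue = 6 × 971 = $5,826.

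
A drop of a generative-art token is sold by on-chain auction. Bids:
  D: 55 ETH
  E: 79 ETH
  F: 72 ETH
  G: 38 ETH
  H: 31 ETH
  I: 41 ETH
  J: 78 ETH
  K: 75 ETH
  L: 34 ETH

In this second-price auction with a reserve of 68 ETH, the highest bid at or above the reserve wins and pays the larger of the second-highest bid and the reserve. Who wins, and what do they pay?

Sorting bids: 79 (E) > 78 (J) > 75 (K) > 72 (F) > 55 (D) > 41 (I) > …
Highest eligible bid: E at 79 ETH.
Second-highest bid 78 ETH exceeds the reserve 68 ETH → payment 78 ETH.

E pays 78 ETH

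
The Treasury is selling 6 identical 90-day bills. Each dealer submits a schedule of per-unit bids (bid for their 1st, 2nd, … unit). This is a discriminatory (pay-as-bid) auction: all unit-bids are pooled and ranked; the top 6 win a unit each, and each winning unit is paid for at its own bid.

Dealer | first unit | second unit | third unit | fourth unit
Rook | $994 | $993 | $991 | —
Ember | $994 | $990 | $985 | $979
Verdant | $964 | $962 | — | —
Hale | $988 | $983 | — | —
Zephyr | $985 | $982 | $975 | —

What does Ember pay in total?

Ember pays $1,984

All unit-bids, highest first — top 6: 994 (Rook-1), 994 (Ember-1), 993 (Rook-2), 991 (Rook-3), 990 (Ember-2), 988 (Hale-1)
Next rejected bid: $985 (not a price — pay-as-bid).
Ember's winning unit-bids: 994 + 990 = $1,984.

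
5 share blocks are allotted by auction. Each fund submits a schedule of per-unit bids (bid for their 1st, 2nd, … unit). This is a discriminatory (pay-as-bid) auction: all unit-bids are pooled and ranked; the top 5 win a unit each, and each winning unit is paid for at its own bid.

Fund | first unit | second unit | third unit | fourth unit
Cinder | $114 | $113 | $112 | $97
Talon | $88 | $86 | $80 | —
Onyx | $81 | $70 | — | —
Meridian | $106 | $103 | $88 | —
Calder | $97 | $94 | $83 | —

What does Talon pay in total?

Talon pays $0

All unit-bids, highest first — top 5: 114 (Cinder-1), 113 (Cinder-2), 112 (Cinder-3), 106 (Meridian-1), 103 (Meridian-2)
Next rejected bid: $97 (not a price — pay-as-bid).
Talon wins no units.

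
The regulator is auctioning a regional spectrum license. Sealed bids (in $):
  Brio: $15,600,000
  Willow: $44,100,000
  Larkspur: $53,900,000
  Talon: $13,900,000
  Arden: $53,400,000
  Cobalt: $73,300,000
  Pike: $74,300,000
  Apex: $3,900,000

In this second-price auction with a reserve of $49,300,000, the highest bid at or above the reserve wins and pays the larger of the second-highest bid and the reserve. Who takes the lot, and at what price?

Pike pays $73,300,000

Bids ranked: 74,300,000 (Pike) > 73,300,000 (Cobalt) > 53,900,000 (Larkspur) > 53,400,000 (Arden) > 44,100,000 (Willow) > 15,600,000 (Brio) > …
Pike has the top bid at or above the reserve ($74,300,000).
Second-highest bid $73,300,000 exceeds the reserve $49,300,000 → payment $73,300,000.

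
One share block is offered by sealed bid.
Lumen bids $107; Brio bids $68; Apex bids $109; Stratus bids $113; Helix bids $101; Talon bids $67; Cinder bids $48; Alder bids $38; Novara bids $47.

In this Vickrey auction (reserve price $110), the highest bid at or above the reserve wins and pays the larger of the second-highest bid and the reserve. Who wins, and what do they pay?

Bids in order: 113 (Stratus) > 109 (Apex) > 107 (Lumen) > 101 (Helix) > 68 (Brio) > 67 (Talon) > …
Stratus has the top bid at or above the reserve ($113).
Second-highest bid $109 is below the reserve $110, so the reserve binds → payment $110.

Stratus pays $110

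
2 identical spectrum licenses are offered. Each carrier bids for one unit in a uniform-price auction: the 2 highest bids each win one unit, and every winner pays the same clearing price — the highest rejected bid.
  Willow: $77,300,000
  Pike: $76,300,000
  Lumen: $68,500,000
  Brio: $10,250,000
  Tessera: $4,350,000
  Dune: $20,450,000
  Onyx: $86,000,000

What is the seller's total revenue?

Sorting: 86,000,000 (Onyx), 77,300,000 (Willow), 76,300,000 (Pike), 68,500,000 (Lumen), …
The 2 highest are Onyx, Willow.
First losing bid is Pike's $76,300,000, which sets the uniform price.
Total revenue = 2 × $76,300,000 = $152,600,000.

Total revenue: $152,600,000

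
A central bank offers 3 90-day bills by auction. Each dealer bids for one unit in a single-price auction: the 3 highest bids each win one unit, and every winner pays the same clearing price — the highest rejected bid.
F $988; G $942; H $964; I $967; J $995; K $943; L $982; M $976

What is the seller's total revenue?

Sorting: 995 (J), 988 (F), 982 (L), 976 (M), 967 (I), …
Top 3: J, F, L.
Highest unsuccessful bid: $976 → clearing price.
Total revenue = 3 × $976 = $2,928.

Total revenue: $2,928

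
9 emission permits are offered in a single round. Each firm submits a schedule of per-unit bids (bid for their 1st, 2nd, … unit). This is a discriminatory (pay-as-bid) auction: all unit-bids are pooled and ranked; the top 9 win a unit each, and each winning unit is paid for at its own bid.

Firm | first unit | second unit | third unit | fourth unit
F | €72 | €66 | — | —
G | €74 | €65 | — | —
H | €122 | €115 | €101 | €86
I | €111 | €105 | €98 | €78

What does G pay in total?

Pooled unit-bids ranked (top 9): 122 (H-1), 115 (H-2), 111 (I-1), 105 (I-2), 101 (H-3), 98 (I-3), 86 (H-4), 78 (I-4), 74 (G-1)
Next rejected bid: €72 (not a price — pay-as-bid).
G's winning unit-bids: 74 = €74.

G pays €74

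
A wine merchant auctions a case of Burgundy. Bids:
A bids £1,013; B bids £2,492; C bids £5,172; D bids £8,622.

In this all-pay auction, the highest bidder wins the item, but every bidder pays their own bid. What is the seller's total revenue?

Rule: the highest bidder wins the item, but every bidder pays their own bid.
Sorting bids: 8,622 (D) > 5,172 (C) > 2,492 (B) > 1,013 (A)
Every bidder forfeits their bid regardless of winning.
Revenue = 1,013 + 2,492 + 5,172 + 8,622 = £17,299.

Total revenue: £17,299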